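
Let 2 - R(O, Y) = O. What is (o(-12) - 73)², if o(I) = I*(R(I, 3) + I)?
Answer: 9409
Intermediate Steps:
R(O, Y) = 2 - O
o(I) = 2*I (o(I) = I*((2 - I) + I) = I*2 = 2*I)
(o(-12) - 73)² = (2*(-12) - 73)² = (-24 - 73)² = (-97)² = 9409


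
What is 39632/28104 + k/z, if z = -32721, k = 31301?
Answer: 5793269/12772097 ≈ 0.45359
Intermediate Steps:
39632/28104 + k/z = 39632/28104 + 31301/(-32721) = 39632*(1/28104) + 31301*(-1/32721) = 4954/3513 - 31301/32721 = 5793269/12772097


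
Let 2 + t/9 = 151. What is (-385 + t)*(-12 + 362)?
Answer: 334600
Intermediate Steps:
t = 1341 (t = -18 + 9*151 = -18 + 1359 = 1341)
(-385 + t)*(-12 + 362) = (-385 + 1341)*(-12 + 362) = 956*350 = 334600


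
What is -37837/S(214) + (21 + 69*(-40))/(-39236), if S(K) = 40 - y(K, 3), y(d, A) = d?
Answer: 742524559/3413532 ≈ 217.52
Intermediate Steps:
S(K) = 40 - K
-37837/S(214) + (21 + 69*(-40))/(-39236) = -37837/(40 - 1*214) + (21 + 69*(-40))/(-39236) = -37837/(40 - 214) + (21 - 2760)*(-1/39236) = -37837/(-174) - 2739*(-1/39236) = -37837*(-1/174) + 2739/39236 = 37837/174 + 2739/39236 = 742524559/3413532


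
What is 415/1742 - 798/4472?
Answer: 689/11524 ≈ 0.059788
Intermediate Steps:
415/1742 - 798/4472 = 415*(1/1742) - 798*1/4472 = 415/1742 - 399/2236 = 689/11524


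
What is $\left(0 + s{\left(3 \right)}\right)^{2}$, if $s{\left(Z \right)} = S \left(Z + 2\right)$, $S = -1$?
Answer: $25$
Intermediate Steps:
$s{\left(Z \right)} = -2 - Z$ ($s{\left(Z \right)} = - (Z + 2) = - (2 + Z) = -2 - Z$)
$\left(0 + s{\left(3 \right)}\right)^{2} = \left(0 - 5\right)^{2} = \left(-5\right)^{2} = 25$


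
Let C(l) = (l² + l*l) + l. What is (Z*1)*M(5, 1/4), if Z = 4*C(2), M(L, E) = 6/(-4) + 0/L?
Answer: -60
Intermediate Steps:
C(l) = l + 2*l² (C(l) = (l² + l²) + l = 2*l² + l = l + 2*l²)
M(L, E) = -3/2 (M(L, E) = 6*(-¼) + 0 = -3/2 + 0 = -3/2)
Z = 40 (Z = 4*(2*(1 + 2*2)) = 4*(2*(1 + 4)) = 4*(2*5) = 4*10 = 40)
(Z*1)*M(5, 1/4) = (40*1)*(-3/2) = 40*(-3/2) = -60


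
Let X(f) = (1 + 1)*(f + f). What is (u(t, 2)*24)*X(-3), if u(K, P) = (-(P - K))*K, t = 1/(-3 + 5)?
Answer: 216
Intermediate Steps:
X(f) = 4*f (X(f) = 2*(2*f) = 4*f)
t = ½ (t = 1/2 = ½ ≈ 0.50000)
u(K, P) = K*(K - P) (u(K, P) = (K - P)*K = K*(K - P))
(u(t, 2)*24)*X(-3) = (((½ - 1*2)/2)*24)*(4*(-3)) = (((½ - 2)/2)*24)*(-12) = (((½)*(-3/2))*24)*(-12) = -¾*24*(-12) = -18*(-12) = 216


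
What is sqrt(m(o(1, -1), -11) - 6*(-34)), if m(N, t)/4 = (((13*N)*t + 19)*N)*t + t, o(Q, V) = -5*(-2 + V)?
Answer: 2*sqrt(350830) ≈ 1184.6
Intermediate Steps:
o(Q, V) = 10 - 5*V
m(N, t) = 4*t + 4*N*t*(19 + 13*N*t) (m(N, t) = 4*((((13*N)*t + 19)*N)*t + t) = 4*(((13*N*t + 19)*N)*t + t) = 4*(((19 + 13*N*t)*N)*t + t) = 4*((N*(19 + 13*N*t))*t + t) = 4*(N*t*(19 + 13*N*t) + t) = 4*(t + N*t*(19 + 13*N*t)) = 4*t + 4*N*t*(19 + 13*N*t))
sqrt(m(o(1, -1), -11) - 6*(-34)) = sqrt(4*(-11)*(1 + 19*(10 - 5*(-1)) + 13*(-11)*(10 - 5*(-1))**2) - 6*(-34)) = sqrt(4*(-11)*(1 + 19*(10 + 5) + 13*(-11)*(10 + 5)**2) + 204) = sqrt(4*(-11)*(1 + 19*15 + 13*(-11)*15**2) + 204) = sqrt(4*(-11)*(1 + 285 + 13*(-11)*225) + 204) = sqrt(4*(-11)*(1 + 285 - 32175) + 204) = sqrt(4*(-11)*(-31889) + 204) = sqrt(1403116 + 204) = sqrt(1403320) = 2*sqrt(350830)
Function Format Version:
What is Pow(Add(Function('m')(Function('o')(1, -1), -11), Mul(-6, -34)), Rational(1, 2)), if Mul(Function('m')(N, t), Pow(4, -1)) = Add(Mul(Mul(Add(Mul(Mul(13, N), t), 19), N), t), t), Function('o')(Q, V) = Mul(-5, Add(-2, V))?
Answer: Mul(2, Pow(350830, Rational(1, 2))) ≈ 1184.6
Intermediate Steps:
Function('o')(Q, V) = Add(10, Mul(-5, V))
Function('m')(N, t) = Add(Mul(4, t), Mul(4, N, t, Add(19, Mul(13, N, t)))) (Function('m')(N, t) = Mul(4, Add(Mul(Mul(Add(Mul(Mul(13, N), t), 19), N), t), t)) = Mul(4, Add(Mul(Mul(Add(Mul(13, N, t), 19), N), t), t)) = Mul(4, Add(Mul(Mul(Add(19, Mul(13, N, t)), N), t), t)) = Mul(4, Add(Mul(Mul(N, Add(19, Mul(13, N, t))), t), t)) = Mul(4, Add(Mul(N, t, Add(19, Mul(13, N, t))), t)) = Mul(4, Add(t, Mul(N, t, Add(19, Mul(13, N, t))))) = Add(Mul(4, t), Mul(4, N, t, Add(19, Mul(13, N, t)))))
Pow(Add(Function('m')(Function('o')(1, -1), -11), Mul(-6, -34)), Rational(1, 2)) = Pow(Add(Mul(4, -11, Add(1, Mul(19, Add(10, Mul(-5, -1))), Mul(13, -11, Pow(Add(10, Mul(-5, -1)), 2)))), Mul(-6, -34)), Rational(1, 2)) = Pow(Add(Mul(4, -11, Add(1, Mul(19, Add(10, 5)), Mul(13, -11, Pow(Add(10, 5), 2)))), 204), Rational(1, 2)) = Pow(Add(Mul(4, -11, Add(1, Mul(19, 15), Mul(13, -11, Pow(15, 2)))), 204), Rational(1, 2)) = Pow(Add(Mul(4, -11, Add(1, 285, Mul(13, -11, 225))), 204), Rational(1, 2)) = Pow(Add(Mul(4, -11, Add(1, 285, -32175)), 204), Rational(1, 2)) = Pow(Add(Mul(4, -11, -31889), 204), Rational(1, 2)) = Pow(Add(1403116, 204), Rational(1, 2)) = Pow(1403320, Rational(1, 2)) = Mul(2, Pow(350830, Rational(1, 2)))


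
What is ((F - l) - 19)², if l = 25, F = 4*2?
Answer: 1296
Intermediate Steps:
F = 8
((F - l) - 19)² = ((8 - 1*25) - 19)² = ((8 - 25) - 19)² = (-17 - 19)² = (-36)² = 1296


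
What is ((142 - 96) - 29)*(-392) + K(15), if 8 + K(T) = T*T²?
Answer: -3297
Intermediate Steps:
K(T) = -8 + T³ (K(T) = -8 + T*T² = -8 + T³)
((142 - 96) - 29)*(-392) + K(15) = ((142 - 96) - 29)*(-392) + (-8 + 15³) = (46 - 29)*(-392) + (-8 + 3375) = 17*(-392) + 3367 = -6664 + 3367 = -3297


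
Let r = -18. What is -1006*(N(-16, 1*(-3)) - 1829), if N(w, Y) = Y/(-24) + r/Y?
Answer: 7335249/4 ≈ 1.8338e+6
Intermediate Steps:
N(w, Y) = -18/Y - Y/24 (N(w, Y) = Y/(-24) - 18/Y = Y*(-1/24) - 18/Y = -Y/24 - 18/Y = -18/Y - Y/24)
-1006*(N(-16, 1*(-3)) - 1829) = -1006*((-18/(1*(-3)) - (-3)/24) - 1829) = -1006*((-18/(-3) - 1/24*(-3)) - 1829) = -1006*((-18*(-1/3) + 1/8) - 1829) = -1006*((6 + 1/8) - 1829) = -1006*(49/8 - 1829) = -1006*(-14583/8) = 7335249/4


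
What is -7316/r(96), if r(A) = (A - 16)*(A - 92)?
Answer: -1829/80 ≈ -22.862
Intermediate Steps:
r(A) = (-92 + A)*(-16 + A) (r(A) = (-16 + A)*(-92 + A) = (-92 + A)*(-16 + A))
-7316/r(96) = -7316/(1472 + 96² - 108*96) = -7316/(1472 + 9216 - 10368) = -7316/320 = -7316*1/320 = -1829/80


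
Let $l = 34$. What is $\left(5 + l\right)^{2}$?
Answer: $1521$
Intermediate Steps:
$\left(5 + l\right)^{2} = \left(5 + 34\right)^{2} = 39^{2} = 1521$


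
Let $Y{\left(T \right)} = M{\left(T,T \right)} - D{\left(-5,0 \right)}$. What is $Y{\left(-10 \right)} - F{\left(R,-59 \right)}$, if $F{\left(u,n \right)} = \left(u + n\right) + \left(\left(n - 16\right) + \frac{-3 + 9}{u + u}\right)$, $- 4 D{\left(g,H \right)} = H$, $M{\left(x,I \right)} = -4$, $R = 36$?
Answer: $\frac{1127}{12} \approx 93.917$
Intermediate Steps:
$D{\left(g,H \right)} = - \frac{H}{4}$
$F{\left(u,n \right)} = -16 + u + 2 n + \frac{3}{u}$ ($F{\left(u,n \right)} = \left(n + u\right) + \left(\left(-16 + n\right) + \frac{6}{2 u}\right) = \left(n + u\right) + \left(\left(-16 + n\right) + 6 \frac{1}{2 u}\right) = \left(n + u\right) + \left(\left(-16 + n\right) + \frac{3}{u}\right) = \left(n + u\right) + \left(-16 + n + \frac{3}{u}\right) = -16 + u + 2 n + \frac{3}{u}$)
$Y{\left(T \right)} = -4$ ($Y{\left(T \right)} = -4 - \left(- \frac{1}{4}\right) 0 = -4 - 0 = -4 + 0 = -4$)
$Y{\left(-10 \right)} - F{\left(R,-59 \right)} = -4 - \left(-16 + 36 + 2 \left(-59\right) + \frac{3}{36}\right) = -4 - \left(-16 + 36 - 118 + 3 \cdot \frac{1}{36}\right) = -4 - \left(-16 + 36 - 118 + \frac{1}{12}\right) = -4 - - \frac{1175}{12} = -4 + \frac{1175}{12} = \frac{1127}{12}$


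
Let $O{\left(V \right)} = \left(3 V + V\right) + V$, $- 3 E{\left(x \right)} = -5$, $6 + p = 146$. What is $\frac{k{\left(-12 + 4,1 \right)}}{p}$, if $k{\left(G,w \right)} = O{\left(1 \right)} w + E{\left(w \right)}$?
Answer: $\frac{1}{21} \approx 0.047619$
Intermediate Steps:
$p = 140$ ($p = -6 + 146 = 140$)
$E{\left(x \right)} = \frac{5}{3}$ ($E{\left(x \right)} = \left(- \frac{1}{3}\right) \left(-5\right) = \frac{5}{3}$)
$O{\left(V \right)} = 5 V$ ($O{\left(V \right)} = 4 V + V = 5 V$)
$k{\left(G,w \right)} = \frac{5}{3} + 5 w$ ($k{\left(G,w \right)} = 5 \cdot 1 w + \frac{5}{3} = 5 w + \frac{5}{3} = \frac{5}{3} + 5 w$)
$\frac{k{\left(-12 + 4,1 \right)}}{p} = \frac{\frac{5}{3} + 5 \cdot 1}{140} = \left(\frac{5}{3} + 5\right) \frac{1}{140} = \frac{20}{3} \cdot \frac{1}{140} = \frac{1}{21}$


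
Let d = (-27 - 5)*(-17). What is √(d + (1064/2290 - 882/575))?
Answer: 3*√41837771926/26335 ≈ 23.301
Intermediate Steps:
d = 544 (d = -32*(-17) = 544)
√(d + (1064/2290 - 882/575)) = √(544 + (1064/2290 - 882/575)) = √(544 + (1064*(1/2290) - 882*1/575)) = √(544 + (532/1145 - 882/575)) = √(544 - 140798/131675) = √(71490402/131675) = 3*√41837771926/26335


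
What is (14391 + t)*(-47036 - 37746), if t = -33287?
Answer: 1602040672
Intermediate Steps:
(14391 + t)*(-47036 - 37746) = (14391 - 33287)*(-47036 - 37746) = -18896*(-84782) = 1602040672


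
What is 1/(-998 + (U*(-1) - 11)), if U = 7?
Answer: -1/1016 ≈ -0.00098425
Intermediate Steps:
1/(-998 + (U*(-1) - 11)) = 1/(-998 + (7*(-1) - 11)) = 1/(-998 + (-7 - 11)) = 1/(-998 - 18) = 1/(-1016) = -1/1016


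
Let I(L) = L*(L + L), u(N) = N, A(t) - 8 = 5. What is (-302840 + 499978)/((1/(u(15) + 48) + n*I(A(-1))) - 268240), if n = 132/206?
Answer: -1279228482/1739203853 ≈ -0.73553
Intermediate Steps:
A(t) = 13 (A(t) = 8 + 5 = 13)
n = 66/103 (n = 132*(1/206) = 66/103 ≈ 0.64078)
I(L) = 2*L**2 (I(L) = L*(2*L) = 2*L**2)
(-302840 + 499978)/((1/(u(15) + 48) + n*I(A(-1))) - 268240) = (-302840 + 499978)/((1/(15 + 48) + 66*(2*13**2)/103) - 268240) = 197138/((1/63 + 66*(2*169)/103) - 268240) = 197138/((1/63 + (66/103)*338) - 268240) = 197138/((1/63 + 22308/103) - 268240) = 197138/(1405507/6489 - 268240) = 197138/(-1739203853/6489) = 197138*(-6489/1739203853) = -1279228482/1739203853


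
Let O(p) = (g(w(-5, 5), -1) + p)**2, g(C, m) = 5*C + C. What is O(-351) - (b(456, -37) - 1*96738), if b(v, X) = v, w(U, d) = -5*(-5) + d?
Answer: 125523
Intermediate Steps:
w(U, d) = 25 + d
g(C, m) = 6*C
O(p) = (180 + p)**2 (O(p) = (6*(25 + 5) + p)**2 = (6*30 + p)**2 = (180 + p)**2)
O(-351) - (b(456, -37) - 1*96738) = (180 - 351)**2 - (456 - 1*96738) = (-171)**2 - (456 - 96738) = 29241 - 1*(-96282) = 29241 + 96282 = 125523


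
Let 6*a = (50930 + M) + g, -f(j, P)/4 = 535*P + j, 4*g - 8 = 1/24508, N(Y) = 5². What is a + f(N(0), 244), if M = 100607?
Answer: -292333482671/588192 ≈ -4.9700e+5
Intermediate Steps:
N(Y) = 25
g = 196065/98032 (g = 2 + (¼)/24508 = 2 + (¼)*(1/24508) = 2 + 1/98032 = 196065/98032 ≈ 2.0000)
f(j, P) = -2140*P - 4*j (f(j, P) = -4*(535*P + j) = -4*(j + 535*P) = -2140*P - 4*j)
a = 14855671249/588192 (a = ((50930 + 100607) + 196065/98032)/6 = (151537 + 196065/98032)/6 = (⅙)*(14855671249/98032) = 14855671249/588192 ≈ 25257.)
a + f(N(0), 244) = 14855671249/588192 + (-2140*244 - 4*25) = 14855671249/588192 + (-522160 - 100) = 14855671249/588192 - 522260 = -292333482671/588192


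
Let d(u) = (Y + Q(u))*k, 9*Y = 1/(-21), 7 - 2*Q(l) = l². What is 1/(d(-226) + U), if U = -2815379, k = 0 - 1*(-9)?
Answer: -42/127897961 ≈ -3.2839e-7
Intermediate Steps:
k = 9 (k = 0 + 9 = 9)
Q(l) = 7/2 - l²/2
Y = -1/189 (Y = (⅑)/(-21) = (⅑)*(-1/21) = -1/189 ≈ -0.0052910)
d(u) = 1321/42 - 9*u²/2 (d(u) = (-1/189 + (7/2 - u²/2))*9 = (1321/378 - u²/2)*9 = 1321/42 - 9*u²/2)
1/(d(-226) + U) = 1/((1321/42 - 9/2*(-226)²) - 2815379) = 1/((1321/42 - 9/2*51076) - 2815379) = 1/((1321/42 - 229842) - 2815379) = 1/(-9652043/42 - 2815379) = 1/(-127897961/42) = -42/127897961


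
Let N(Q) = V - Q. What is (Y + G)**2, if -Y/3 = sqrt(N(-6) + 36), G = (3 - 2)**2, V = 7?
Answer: 400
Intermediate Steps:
N(Q) = 7 - Q
G = 1 (G = 1**2 = 1)
Y = -21 (Y = -3*sqrt((7 - 1*(-6)) + 36) = -3*sqrt((7 + 6) + 36) = -3*sqrt(13 + 36) = -3*sqrt(49) = -3*7 = -21)
(Y + G)**2 = (-21 + 1)**2 = (-20)**2 = 400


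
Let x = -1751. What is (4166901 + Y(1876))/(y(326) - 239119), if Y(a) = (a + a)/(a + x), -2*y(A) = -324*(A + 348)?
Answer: -520866377/16241375 ≈ -32.070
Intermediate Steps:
y(A) = 56376 + 162*A (y(A) = -(-162)*(A + 348) = -(-162)*(348 + A) = -(-112752 - 324*A)/2 = 56376 + 162*A)
Y(a) = 2*a/(-1751 + a) (Y(a) = (a + a)/(a - 1751) = (2*a)/(-1751 + a) = 2*a/(-1751 + a))
(4166901 + Y(1876))/(y(326) - 239119) = (4166901 + 2*1876/(-1751 + 1876))/((56376 + 162*326) - 239119) = (4166901 + 2*1876/125)/((56376 + 52812) - 239119) = (4166901 + 2*1876*(1/125))/(109188 - 239119) = (4166901 + 3752/125)/(-129931) = (520866377/125)*(-1/129931) = -520866377/16241375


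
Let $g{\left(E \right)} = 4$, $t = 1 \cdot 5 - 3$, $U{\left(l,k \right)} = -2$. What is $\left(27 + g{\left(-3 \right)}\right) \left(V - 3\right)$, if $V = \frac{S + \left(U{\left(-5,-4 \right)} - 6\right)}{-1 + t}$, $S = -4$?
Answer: $-465$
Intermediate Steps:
$t = 2$ ($t = 5 - 3 = 2$)
$V = -12$ ($V = \frac{-4 - 8}{-1 + 2} = \frac{-4 - 8}{1} = \left(-4 - 8\right) 1 = \left(-12\right) 1 = -12$)
$\left(27 + g{\left(-3 \right)}\right) \left(V - 3\right) = \left(27 + 4\right) \left(-12 - 3\right) = 31 \left(-12 - 3\right) = 31 \left(-15\right) = -465$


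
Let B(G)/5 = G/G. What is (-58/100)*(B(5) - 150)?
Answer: 841/10 ≈ 84.100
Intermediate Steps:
B(G) = 5 (B(G) = 5*(G/G) = 5*1 = 5)
(-58/100)*(B(5) - 150) = (-58/100)*(5 - 150) = -58*1/100*(-145) = -29/50*(-145) = 841/10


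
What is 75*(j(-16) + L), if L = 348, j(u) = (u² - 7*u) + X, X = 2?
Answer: 53850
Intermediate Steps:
j(u) = 2 + u² - 7*u (j(u) = (u² - 7*u) + 2 = 2 + u² - 7*u)
75*(j(-16) + L) = 75*((2 + (-16)² - 7*(-16)) + 348) = 75*((2 + 256 + 112) + 348) = 75*(370 + 348) = 75*718 = 53850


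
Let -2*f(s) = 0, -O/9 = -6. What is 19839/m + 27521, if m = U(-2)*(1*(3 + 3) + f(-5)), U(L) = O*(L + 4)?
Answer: 5951149/216 ≈ 27552.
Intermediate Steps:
O = 54 (O = -9*(-6) = 54)
U(L) = 216 + 54*L (U(L) = 54*(L + 4) = 54*(4 + L) = 216 + 54*L)
f(s) = 0 (f(s) = -½*0 = 0)
m = 648 (m = (216 + 54*(-2))*(1*(3 + 3) + 0) = (216 - 108)*(1*6 + 0) = 108*(6 + 0) = 108*6 = 648)
19839/m + 27521 = 19839/648 + 27521 = 19839*(1/648) + 27521 = 6613/216 + 27521 = 5951149/216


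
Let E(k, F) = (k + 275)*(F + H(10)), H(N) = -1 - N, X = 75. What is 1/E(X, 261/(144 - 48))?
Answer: -16/46375 ≈ -0.00034501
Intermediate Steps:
E(k, F) = (-11 + F)*(275 + k) (E(k, F) = (k + 275)*(F + (-1 - 1*10)) = (275 + k)*(F + (-1 - 10)) = (275 + k)*(F - 11) = (275 + k)*(-11 + F) = (-11 + F)*(275 + k))
1/E(X, 261/(144 - 48)) = 1/(-3025 - 11*75 + 275*(261/(144 - 48)) + (261/(144 - 48))*75) = 1/(-3025 - 825 + 275*(261/96) + (261/96)*75) = 1/(-3025 - 825 + 275*(261*(1/96)) + (261*(1/96))*75) = 1/(-3025 - 825 + 275*(87/32) + (87/32)*75) = 1/(-3025 - 825 + 23925/32 + 6525/32) = 1/(-46375/16) = -16/46375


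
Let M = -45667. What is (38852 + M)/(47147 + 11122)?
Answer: -6815/58269 ≈ -0.11696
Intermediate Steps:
(38852 + M)/(47147 + 11122) = (38852 - 45667)/(47147 + 11122) = -6815/58269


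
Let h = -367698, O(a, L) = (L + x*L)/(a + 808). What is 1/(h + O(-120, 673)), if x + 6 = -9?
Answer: -344/126492823 ≈ -2.7195e-6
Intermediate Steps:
x = -15 (x = -6 - 9 = -15)
O(a, L) = -14*L/(808 + a) (O(a, L) = (L - 15*L)/(a + 808) = (-14*L)/(808 + a) = -14*L/(808 + a))
1/(h + O(-120, 673)) = 1/(-367698 - 14*673/(808 - 120)) = 1/(-367698 - 14*673/688) = 1/(-367698 - 14*673*1/688) = 1/(-367698 - 4711/344) = 1/(-126492823/344) = -344/126492823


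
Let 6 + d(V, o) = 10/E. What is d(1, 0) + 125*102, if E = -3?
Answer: 38222/3 ≈ 12741.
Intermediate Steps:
d(V, o) = -28/3 (d(V, o) = -6 + 10/(-3) = -6 + 10*(-⅓) = -6 - 10/3 = -28/3)
d(1, 0) + 125*102 = -28/3 + 125*102 = -28/3 + 12750 = 38222/3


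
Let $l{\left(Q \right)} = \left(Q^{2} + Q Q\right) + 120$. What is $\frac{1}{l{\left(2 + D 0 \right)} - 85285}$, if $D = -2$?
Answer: $- \frac{1}{85157} \approx -1.1743 \cdot 10^{-5}$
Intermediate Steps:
$l{\left(Q \right)} = 120 + 2 Q^{2}$ ($l{\left(Q \right)} = \left(Q^{2} + Q^{2}\right) + 120 = 2 Q^{2} + 120 = 120 + 2 Q^{2}$)
$\frac{1}{l{\left(2 + D 0 \right)} - 85285} = \frac{1}{\left(120 + 2 \left(2 - 0\right)^{2}\right) - 85285} = \frac{1}{\left(120 + 2 \left(2 + 0\right)^{2}\right) - 85285} = \frac{1}{\left(120 + 2 \cdot 2^{2}\right) - 85285} = \frac{1}{\left(120 + 2 \cdot 4\right) - 85285} = \frac{1}{\left(120 + 8\right) - 85285} = \frac{1}{128 - 85285} = \frac{1}{-85157} = - \frac{1}{85157}$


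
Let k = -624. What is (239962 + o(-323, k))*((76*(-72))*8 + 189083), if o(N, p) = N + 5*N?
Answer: 34586553368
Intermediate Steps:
o(N, p) = 6*N
(239962 + o(-323, k))*((76*(-72))*8 + 189083) = (239962 + 6*(-323))*((76*(-72))*8 + 189083) = (239962 - 1938)*(-5472*8 + 189083) = 238024*(-43776 + 189083) = 238024*145307 = 34586553368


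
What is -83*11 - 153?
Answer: -1066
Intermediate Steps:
-83*11 - 153 = -913 - 153 = -1066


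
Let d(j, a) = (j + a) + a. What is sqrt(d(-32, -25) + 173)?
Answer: sqrt(91) ≈ 9.5394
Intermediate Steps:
d(j, a) = j + 2*a (d(j, a) = (a + j) + a = j + 2*a)
sqrt(d(-32, -25) + 173) = sqrt((-32 + 2*(-25)) + 173) = sqrt((-32 - 50) + 173) = sqrt(-82 + 173) = sqrt(91)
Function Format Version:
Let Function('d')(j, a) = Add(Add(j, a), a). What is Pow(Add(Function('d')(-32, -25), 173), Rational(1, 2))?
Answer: Pow(91, Rational(1, 2)) ≈ 9.5394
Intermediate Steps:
Function('d')(j, a) = Add(j, Mul(2, a)) (Function('d')(j, a) = Add(Add(a, j), a) = Add(j, Mul(2, a)))
Pow(Add(Function('d')(-32, -25), 173), Rational(1, 2)) = Pow(Add(Add(-32, Mul(2, -25)), 173), Rational(1, 2)) = Pow(Add(Add(-32, -50), 173), Rational(1, 2)) = Pow(Add(-82, 173), Rational(1, 2)) = Pow(91, Rational(1, 2))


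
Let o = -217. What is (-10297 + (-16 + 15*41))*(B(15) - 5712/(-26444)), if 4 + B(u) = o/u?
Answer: 17551702246/99165 ≈ 1.7700e+5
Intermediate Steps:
B(u) = -4 - 217/u
(-10297 + (-16 + 15*41))*(B(15) - 5712/(-26444)) = (-10297 + (-16 + 15*41))*((-4 - 217/15) - 5712/(-26444)) = (-10297 + (-16 + 615))*((-4 - 217*1/15) - 5712*(-1/26444)) = (-10297 + 599)*((-4 - 217/15) + 1428/6611) = -9698*(-277/15 + 1428/6611) = -9698*(-1809827/99165) = 17551702246/99165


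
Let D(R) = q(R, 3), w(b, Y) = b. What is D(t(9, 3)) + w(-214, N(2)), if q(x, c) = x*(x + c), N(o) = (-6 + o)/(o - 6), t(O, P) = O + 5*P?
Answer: 434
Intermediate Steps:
N(o) = 1 (N(o) = (-6 + o)/(-6 + o) = 1)
q(x, c) = x*(c + x)
D(R) = R*(3 + R)
D(t(9, 3)) + w(-214, N(2)) = (9 + 5*3)*(3 + (9 + 5*3)) - 214 = (9 + 15)*(3 + (9 + 15)) - 214 = 24*(3 + 24) - 214 = 24*27 - 214 = 648 - 214 = 434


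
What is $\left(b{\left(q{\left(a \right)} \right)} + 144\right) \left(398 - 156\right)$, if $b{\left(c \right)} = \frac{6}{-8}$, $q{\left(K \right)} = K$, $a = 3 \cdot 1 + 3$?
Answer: $\frac{69333}{2} \approx 34667.0$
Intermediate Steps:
$a = 6$ ($a = 3 + 3 = 6$)
$b{\left(c \right)} = - \frac{3}{4}$ ($b{\left(c \right)} = 6 \left(- \frac{1}{8}\right) = - \frac{3}{4}$)
$\left(b{\left(q{\left(a \right)} \right)} + 144\right) \left(398 - 156\right) = \left(- \frac{3}{4} + 144\right) \left(398 - 156\right) = \frac{573}{4} \cdot 242 = \frac{69333}{2}$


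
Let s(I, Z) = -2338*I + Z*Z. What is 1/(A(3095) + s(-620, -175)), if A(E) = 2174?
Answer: 1/1482359 ≈ 6.7460e-7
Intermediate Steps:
s(I, Z) = Z² - 2338*I (s(I, Z) = -2338*I + Z² = Z² - 2338*I)
1/(A(3095) + s(-620, -175)) = 1/(2174 + ((-175)² - 2338*(-620))) = 1/(2174 + (30625 + 1449560)) = 1/(2174 + 1480185) = 1/1482359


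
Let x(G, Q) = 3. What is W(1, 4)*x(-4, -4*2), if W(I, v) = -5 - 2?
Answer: -21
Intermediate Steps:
W(I, v) = -7
W(1, 4)*x(-4, -4*2) = -7*3 = -21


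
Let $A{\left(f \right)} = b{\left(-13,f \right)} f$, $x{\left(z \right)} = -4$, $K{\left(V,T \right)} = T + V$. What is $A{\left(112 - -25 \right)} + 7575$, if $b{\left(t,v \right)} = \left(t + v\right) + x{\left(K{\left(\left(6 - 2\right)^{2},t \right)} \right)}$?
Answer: $24015$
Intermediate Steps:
$b{\left(t,v \right)} = -4 + t + v$ ($b{\left(t,v \right)} = \left(t + v\right) - 4 = -4 + t + v$)
$A{\left(f \right)} = f \left(-17 + f\right)$ ($A{\left(f \right)} = \left(-4 - 13 + f\right) f = \left(-17 + f\right) f = f \left(-17 + f\right)$)
$A{\left(112 - -25 \right)} + 7575 = \left(112 - -25\right) \left(-17 + \left(112 - -25\right)\right) + 7575 = \left(112 + 25\right) \left(-17 + \left(112 + 25\right)\right) + 7575 = 137 \left(-17 + 137\right) + 7575 = 137 \cdot 120 + 7575 = 16440 + 7575 = 24015$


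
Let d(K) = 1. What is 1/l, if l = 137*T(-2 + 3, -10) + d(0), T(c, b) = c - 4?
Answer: -1/410 ≈ -0.0024390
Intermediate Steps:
T(c, b) = -4 + c
l = -410 (l = 137*(-4 + (-2 + 3)) + 1 = 137*(-4 + 1) + 1 = 137*(-3) + 1 = -411 + 1 = -410)
1/l = 1/(-410) = -1/410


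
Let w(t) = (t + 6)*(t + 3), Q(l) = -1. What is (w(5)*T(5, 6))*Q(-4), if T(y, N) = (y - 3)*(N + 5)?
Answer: -1936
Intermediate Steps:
w(t) = (3 + t)*(6 + t) (w(t) = (6 + t)*(3 + t) = (3 + t)*(6 + t))
T(y, N) = (-3 + y)*(5 + N)
(w(5)*T(5, 6))*Q(-4) = ((18 + 5² + 9*5)*(-15 - 3*6 + 5*5 + 6*5))*(-1) = ((18 + 25 + 45)*(-15 - 18 + 25 + 30))*(-1) = (88*22)*(-1) = 1936*(-1) = -1936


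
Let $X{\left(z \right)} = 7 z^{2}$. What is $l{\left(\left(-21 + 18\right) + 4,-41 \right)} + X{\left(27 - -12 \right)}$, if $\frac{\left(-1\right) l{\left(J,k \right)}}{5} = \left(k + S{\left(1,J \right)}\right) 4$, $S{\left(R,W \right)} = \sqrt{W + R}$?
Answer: $11467 - 20 \sqrt{2} \approx 11439.0$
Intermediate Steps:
$S{\left(R,W \right)} = \sqrt{R + W}$
$l{\left(J,k \right)} = - 20 k - 20 \sqrt{1 + J}$ ($l{\left(J,k \right)} = - 5 \left(k + \sqrt{1 + J}\right) 4 = - 5 \left(4 k + 4 \sqrt{1 + J}\right) = - 20 k - 20 \sqrt{1 + J}$)
$l{\left(\left(-21 + 18\right) + 4,-41 \right)} + X{\left(27 - -12 \right)} = \left(\left(-20\right) \left(-41\right) - 20 \sqrt{1 + \left(\left(-21 + 18\right) + 4\right)}\right) + 7 \left(27 - -12\right)^{2} = \left(820 - 20 \sqrt{1 + \left(-3 + 4\right)}\right) + 7 \left(27 + 12\right)^{2} = \left(820 - 20 \sqrt{1 + 1}\right) + 7 \cdot 39^{2} = \left(820 - 20 \sqrt{2}\right) + 7 \cdot 1521 = \left(820 - 20 \sqrt{2}\right) + 10647 = 11467 - 20 \sqrt{2}$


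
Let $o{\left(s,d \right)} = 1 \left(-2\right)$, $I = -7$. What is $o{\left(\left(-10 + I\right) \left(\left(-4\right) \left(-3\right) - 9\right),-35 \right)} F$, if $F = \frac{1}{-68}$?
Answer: $\frac{1}{34} \approx 0.029412$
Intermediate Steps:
$o{\left(s,d \right)} = -2$
$F = - \frac{1}{68} \approx -0.014706$
$o{\left(\left(-10 + I\right) \left(\left(-4\right) \left(-3\right) - 9\right),-35 \right)} F = \left(-2\right) \left(- \frac{1}{68}\right) = \frac{1}{34}$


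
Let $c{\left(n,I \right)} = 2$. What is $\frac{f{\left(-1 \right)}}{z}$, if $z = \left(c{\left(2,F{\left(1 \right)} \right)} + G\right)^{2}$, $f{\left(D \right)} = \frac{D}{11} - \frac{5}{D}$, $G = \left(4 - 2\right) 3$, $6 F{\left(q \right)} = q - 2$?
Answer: $\frac{27}{352} \approx 0.076705$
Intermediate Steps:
$F{\left(q \right)} = - \frac{1}{3} + \frac{q}{6}$ ($F{\left(q \right)} = \frac{q - 2}{6} = \frac{-2 + q}{6} = - \frac{1}{3} + \frac{q}{6}$)
$G = 6$ ($G = 2 \cdot 3 = 6$)
$f{\left(D \right)} = - \frac{5}{D} + \frac{D}{11}$ ($f{\left(D \right)} = D \frac{1}{11} - \frac{5}{D} = \frac{D}{11} - \frac{5}{D} = - \frac{5}{D} + \frac{D}{11}$)
$z = 64$ ($z = \left(2 + 6\right)^{2} = 8^{2} = 64$)
$\frac{f{\left(-1 \right)}}{z} = \frac{- \frac{5}{-1} + \frac{1}{11} \left(-1\right)}{64} = \left(\left(-5\right) \left(-1\right) - \frac{1}{11}\right) \frac{1}{64} = \left(5 - \frac{1}{11}\right) \frac{1}{64} = \frac{54}{11} \cdot \frac{1}{64} = \frac{27}{352}$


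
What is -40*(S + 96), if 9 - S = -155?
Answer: -10400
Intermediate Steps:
S = 164 (S = 9 - 1*(-155) = 9 + 155 = 164)
-40*(S + 96) = -40*(164 + 96) = -40*260 = -10400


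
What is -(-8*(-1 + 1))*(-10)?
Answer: 0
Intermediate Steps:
-(-8*(-1 + 1))*(-10) = -(-8*0)*(-10) = -0*(-10) = -1*0 = 0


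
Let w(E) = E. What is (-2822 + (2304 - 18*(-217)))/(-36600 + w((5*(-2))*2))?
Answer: -847/9155 ≈ -0.092518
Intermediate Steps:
(-2822 + (2304 - 18*(-217)))/(-36600 + w((5*(-2))*2)) = (-2822 + (2304 - 18*(-217)))/(-36600 + (5*(-2))*2) = (-2822 + (2304 + 3906))/(-36600 - 10*2) = (-2822 + 6210)/(-36600 - 20) = 3388/(-36620) = 3388*(-1/36620) = -847/9155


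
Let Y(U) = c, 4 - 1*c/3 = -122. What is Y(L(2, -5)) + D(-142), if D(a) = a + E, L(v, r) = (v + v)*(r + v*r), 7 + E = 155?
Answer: 384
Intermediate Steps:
E = 148 (E = -7 + 155 = 148)
L(v, r) = 2*v*(r + r*v) (L(v, r) = (2*v)*(r + r*v) = 2*v*(r + r*v))
c = 378 (c = 12 - 3*(-122) = 12 + 366 = 378)
Y(U) = 378
D(a) = 148 + a (D(a) = a + 148 = 148 + a)
Y(L(2, -5)) + D(-142) = 378 + (148 - 142) = 378 + 6 = 384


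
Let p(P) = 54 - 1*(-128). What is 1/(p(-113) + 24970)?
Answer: 1/25152 ≈ 3.9758e-5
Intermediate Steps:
p(P) = 182 (p(P) = 54 + 128 = 182)
1/(p(-113) + 24970) = 1/(182 + 24970) = 1/25152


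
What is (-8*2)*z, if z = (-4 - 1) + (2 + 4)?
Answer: -16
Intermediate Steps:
z = 1 (z = -5 + 6 = 1)
(-8*2)*z = -8*2*1 = -16*1 = -16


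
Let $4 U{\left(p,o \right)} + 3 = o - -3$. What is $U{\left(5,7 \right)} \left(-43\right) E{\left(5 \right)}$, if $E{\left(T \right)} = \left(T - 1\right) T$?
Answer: $-1505$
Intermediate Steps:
$E{\left(T \right)} = T \left(-1 + T\right)$ ($E{\left(T \right)} = \left(-1 + T\right) T = T \left(-1 + T\right)$)
$U{\left(p,o \right)} = \frac{o}{4}$ ($U{\left(p,o \right)} = - \frac{3}{4} + \frac{o - -3}{4} = - \frac{3}{4} + \frac{o + 3}{4} = - \frac{3}{4} + \frac{3 + o}{4} = - \frac{3}{4} + \left(\frac{3}{4} + \frac{o}{4}\right) = \frac{o}{4}$)
$U{\left(5,7 \right)} \left(-43\right) E{\left(5 \right)} = \frac{1}{4} \cdot 7 \left(-43\right) 5 \left(-1 + 5\right) = \frac{7}{4} \left(-43\right) 5 \cdot 4 = \left(- \frac{301}{4}\right) 20 = -1505$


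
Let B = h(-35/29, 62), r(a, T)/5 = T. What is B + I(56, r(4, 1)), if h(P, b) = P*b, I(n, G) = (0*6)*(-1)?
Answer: -2170/29 ≈ -74.828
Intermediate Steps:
r(a, T) = 5*T
I(n, G) = 0 (I(n, G) = 0*(-1) = 0)
B = -2170/29 (B = -35/29*62 = -2170/29 ≈ -74.828)
B + I(56, r(4, 1)) = -2170/29 + 0 = -2170/29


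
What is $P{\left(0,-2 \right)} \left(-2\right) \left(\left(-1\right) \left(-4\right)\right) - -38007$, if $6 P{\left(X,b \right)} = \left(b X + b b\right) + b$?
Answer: $\frac{114013}{3} \approx 38004.0$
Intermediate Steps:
$P{\left(X,b \right)} = \frac{b}{6} + \frac{b^{2}}{6} + \frac{X b}{6}$ ($P{\left(X,b \right)} = \frac{\left(b X + b b\right) + b}{6} = \frac{\left(X b + b^{2}\right) + b}{6} = \frac{\left(b^{2} + X b\right) + b}{6} = \frac{b + b^{2} + X b}{6} = \frac{b}{6} + \frac{b^{2}}{6} + \frac{X b}{6}$)
$P{\left(0,-2 \right)} \left(-2\right) \left(\left(-1\right) \left(-4\right)\right) - -38007 = \frac{1}{6} \left(-2\right) \left(1 + 0 - 2\right) \left(-2\right) \left(\left(-1\right) \left(-4\right)\right) - -38007 = \frac{1}{6} \left(-2\right) \left(-1\right) \left(-2\right) 4 + 38007 = \frac{1}{3} \left(-2\right) 4 + 38007 = \left(- \frac{2}{3}\right) 4 + 38007 = - \frac{8}{3} + 38007 = \frac{114013}{3}$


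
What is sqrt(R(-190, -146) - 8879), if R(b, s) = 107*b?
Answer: I*sqrt(29209) ≈ 170.91*I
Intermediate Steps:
sqrt(R(-190, -146) - 8879) = sqrt(107*(-190) - 8879) = sqrt(-20330 - 8879) = sqrt(-29209) = I*sqrt(29209)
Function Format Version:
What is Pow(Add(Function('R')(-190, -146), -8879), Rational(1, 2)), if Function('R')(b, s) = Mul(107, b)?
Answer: Mul(I, Pow(29209, Rational(1, 2))) ≈ Mul(170.91, I)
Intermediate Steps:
Pow(Add(Function('R')(-190, -146), -8879), Rational(1, 2)) = Pow(Add(Mul(107, -190), -8879), Rational(1, 2)) = Pow(Add(-20330, -8879), Rational(1, 2)) = Pow(-29209, Rational(1, 2)) = Mul(I, Pow(29209, Rational(1, 2)))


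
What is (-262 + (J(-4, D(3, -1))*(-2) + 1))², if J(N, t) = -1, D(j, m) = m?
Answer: 67081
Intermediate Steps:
(-262 + (J(-4, D(3, -1))*(-2) + 1))² = (-262 + (-1*(-2) + 1))² = (-262 + (2 + 1))² = (-262 + 3)² = (-259)² = 67081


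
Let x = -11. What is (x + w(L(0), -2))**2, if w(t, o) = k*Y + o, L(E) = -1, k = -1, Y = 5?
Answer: 324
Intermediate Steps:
w(t, o) = -5 + o (w(t, o) = -1*5 + o = -5 + o)
(x + w(L(0), -2))**2 = (-11 + (-5 - 2))**2 = (-11 - 7)**2 = (-18)**2 = 324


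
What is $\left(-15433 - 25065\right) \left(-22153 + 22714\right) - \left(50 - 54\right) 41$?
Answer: $-22719214$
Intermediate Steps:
$\left(-15433 - 25065\right) \left(-22153 + 22714\right) - \left(50 - 54\right) 41 = \left(-40498\right) 561 - \left(-4\right) 41 = -22719378 - -164 = -22719378 + 164 = -22719214$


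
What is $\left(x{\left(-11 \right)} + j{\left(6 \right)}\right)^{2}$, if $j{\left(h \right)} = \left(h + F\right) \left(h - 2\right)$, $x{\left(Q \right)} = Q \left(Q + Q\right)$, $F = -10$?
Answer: $51076$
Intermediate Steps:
$x{\left(Q \right)} = 2 Q^{2}$ ($x{\left(Q \right)} = Q 2 Q = 2 Q^{2}$)
$j{\left(h \right)} = \left(-10 + h\right) \left(-2 + h\right)$ ($j{\left(h \right)} = \left(h - 10\right) \left(h - 2\right) = \left(-10 + h\right) \left(-2 + h\right)$)
$\left(x{\left(-11 \right)} + j{\left(6 \right)}\right)^{2} = \left(2 \left(-11\right)^{2} + \left(20 + 6^{2} - 72\right)\right)^{2} = \left(2 \cdot 121 + \left(20 + 36 - 72\right)\right)^{2} = \left(242 - 16\right)^{2} = 226^{2} = 51076$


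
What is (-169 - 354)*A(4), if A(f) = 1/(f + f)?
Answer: -523/8 ≈ -65.375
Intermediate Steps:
A(f) = 1/(2*f)
(-169 - 354)*A(4) = (-169 - 354)*((½)/4) = -523/(2*4) = -523*⅛ = -523/8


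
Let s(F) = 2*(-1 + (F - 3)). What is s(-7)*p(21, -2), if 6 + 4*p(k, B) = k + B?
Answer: -143/2 ≈ -71.500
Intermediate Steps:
s(F) = -8 + 2*F (s(F) = 2*(-1 + (-3 + F)) = 2*(-4 + F) = -8 + 2*F)
p(k, B) = -3/2 + B/4 + k/4 (p(k, B) = -3/2 + (k + B)/4 = -3/2 + (B + k)/4 = -3/2 + (B/4 + k/4) = -3/2 + B/4 + k/4)
s(-7)*p(21, -2) = (-8 + 2*(-7))*(-3/2 + (¼)*(-2) + (¼)*21) = (-8 - 14)*(-3/2 - ½ + 21/4) = -22*13/4 = -143/2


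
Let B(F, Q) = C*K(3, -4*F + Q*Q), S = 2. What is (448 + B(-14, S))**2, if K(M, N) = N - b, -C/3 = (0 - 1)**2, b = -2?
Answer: 68644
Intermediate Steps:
C = -3 (C = -3*(0 - 1)**2 = -3*(-1)**2 = -3*1 = -3)
K(M, N) = 2 + N (K(M, N) = N - 1*(-2) = N + 2 = 2 + N)
B(F, Q) = -6 - 3*Q**2 + 12*F (B(F, Q) = -3*(2 + (-4*F + Q*Q)) = -3*(2 + (-4*F + Q**2)) = -3*(2 + (Q**2 - 4*F)) = -3*(2 + Q**2 - 4*F) = -6 - 3*Q**2 + 12*F)
(448 + B(-14, S))**2 = (448 + (-6 - 3*2**2 + 12*(-14)))**2 = (448 + (-6 - 3*4 - 168))**2 = (448 + (-6 - 12 - 168))**2 = (448 - 186)**2 = 262**2 = 68644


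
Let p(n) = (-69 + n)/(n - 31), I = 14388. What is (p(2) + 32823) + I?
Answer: 1369186/29 ≈ 47213.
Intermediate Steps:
p(n) = (-69 + n)/(-31 + n)
(p(2) + 32823) + I = ((-69 + 2)/(-31 + 2) + 32823) + 14388 = (-67/(-29) + 32823) + 14388 = (-1/29*(-67) + 32823) + 14388 = (67/29 + 32823) + 14388 = 951934/29 + 14388 = 1369186/29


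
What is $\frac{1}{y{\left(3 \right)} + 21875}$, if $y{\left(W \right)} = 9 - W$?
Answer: $\frac{1}{21881} \approx 4.5702 \cdot 10^{-5}$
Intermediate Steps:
$\frac{1}{y{\left(3 \right)} + 21875} = \frac{1}{\left(9 - 3\right) + 21875} = \frac{1}{6 + 21875} = \frac{1}{21881}$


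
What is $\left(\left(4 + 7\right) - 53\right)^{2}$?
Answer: $1764$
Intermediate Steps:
$\left(\left(4 + 7\right) - 53\right)^{2} = \left(11 - 53\right)^{2} = \left(-42\right)^{2} = 1764$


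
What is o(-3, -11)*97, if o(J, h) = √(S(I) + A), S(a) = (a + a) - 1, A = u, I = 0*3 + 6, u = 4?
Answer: 97*√15 ≈ 375.68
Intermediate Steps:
I = 6 (I = 0 + 6 = 6)
A = 4
S(a) = -1 + 2*a (S(a) = 2*a - 1 = -1 + 2*a)
o(J, h) = √15 (o(J, h) = √((-1 + 2*6) + 4) = √((-1 + 12) + 4) = √(11 + 4) = √15)
o(-3, -11)*97 = √15*97 = 97*√15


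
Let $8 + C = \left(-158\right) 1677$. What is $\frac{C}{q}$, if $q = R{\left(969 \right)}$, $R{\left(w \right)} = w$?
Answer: $- \frac{13946}{51} \approx -273.45$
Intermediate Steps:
$q = 969$
$C = -264974$ ($C = -8 - 264966 = -264974$)
$\frac{C}{q} = - \frac{264974}{969} = \left(-264974\right) \frac{1}{969} = - \frac{13946}{51}$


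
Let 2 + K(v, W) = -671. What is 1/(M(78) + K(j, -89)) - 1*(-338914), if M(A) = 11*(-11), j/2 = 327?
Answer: 269097715/794 ≈ 3.3891e+5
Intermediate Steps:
j = 654 (j = 2*327 = 654)
M(A) = -121
K(v, W) = -673 (K(v, W) = -2 - 671 = -673)
1/(M(78) + K(j, -89)) - 1*(-338914) = 1/(-121 - 673) - 1*(-338914) = 1/(-794) + 338914 = -1/794 + 338914 = 269097715/794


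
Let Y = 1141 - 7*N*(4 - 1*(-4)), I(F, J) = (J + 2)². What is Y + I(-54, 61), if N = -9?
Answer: 5614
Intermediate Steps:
I(F, J) = (2 + J)²
Y = 1645 (Y = 1141 - 7*(-9)*(4 - 1*(-4)) = 1141 - (-63)*(4 + 4) = 1141 - (-63)*8 = 1141 - 1*(-504) = 1141 + 504 = 1645)
Y + I(-54, 61) = 1645 + (2 + 61)² = 1645 + 63² = 1645 + 3969 = 5614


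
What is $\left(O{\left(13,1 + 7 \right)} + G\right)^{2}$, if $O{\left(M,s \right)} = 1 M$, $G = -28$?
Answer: $225$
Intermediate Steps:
$O{\left(M,s \right)} = M$
$\left(O{\left(13,1 + 7 \right)} + G\right)^{2} = \left(13 - 28\right)^{2} = \left(-15\right)^{2} = 225$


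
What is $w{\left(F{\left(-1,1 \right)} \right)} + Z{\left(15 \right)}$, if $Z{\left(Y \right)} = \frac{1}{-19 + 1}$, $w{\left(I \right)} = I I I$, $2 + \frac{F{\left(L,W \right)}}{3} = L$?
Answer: $- \frac{13123}{18} \approx -729.06$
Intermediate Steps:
$F{\left(L,W \right)} = -6 + 3 L$
$w{\left(I \right)} = I^{3}$ ($w{\left(I \right)} = I^{2} I = I^{3}$)
$Z{\left(Y \right)} = - \frac{1}{18}$ ($Z{\left(Y \right)} = \frac{1}{-18} = - \frac{1}{18}$)
$w{\left(F{\left(-1,1 \right)} \right)} + Z{\left(15 \right)} = \left(-6 + 3 \left(-1\right)\right)^{3} - \frac{1}{18} = \left(-6 - 3\right)^{3} - \frac{1}{18} = \left(-9\right)^{3} - \frac{1}{18} = -729 - \frac{1}{18} = - \frac{13123}{18}$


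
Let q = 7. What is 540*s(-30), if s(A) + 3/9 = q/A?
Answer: -306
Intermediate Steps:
s(A) = -⅓ + 7/A
540*s(-30) = 540*((⅓)*(21 - 1*(-30))/(-30)) = 540*((⅓)*(-1/30)*(21 + 30)) = 540*((⅓)*(-1/30)*51) = 540*(-17/30) = -306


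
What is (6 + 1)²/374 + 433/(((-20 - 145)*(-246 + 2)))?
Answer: 8821/62220 ≈ 0.14177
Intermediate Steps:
(6 + 1)²/374 + 433/(((-20 - 145)*(-246 + 2))) = 7²*(1/374) + 433/((-165*(-244))) = 49*(1/374) + 433/40260 = 49/374 + 433*(1/40260) = 49/374 + 433/40260 = 8821/62220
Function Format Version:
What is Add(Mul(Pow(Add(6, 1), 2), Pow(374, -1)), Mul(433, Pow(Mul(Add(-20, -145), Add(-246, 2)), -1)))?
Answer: Rational(8821, 62220) ≈ 0.14177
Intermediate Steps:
Add(Mul(Pow(Add(6, 1), 2), Pow(374, -1)), Mul(433, Pow(Mul(Add(-20, -145), Add(-246, 2)), -1))) = Add(Mul(Pow(7, 2), Rational(1, 374)), Mul(433, Pow(Mul(-165, -244), -1))) = Add(Mul(49, Rational(1, 374)), Mul(433, Pow(40260, -1))) = Add(Rational(49, 374), Mul(433, Rational(1, 40260))) = Add(Rational(49, 374), Rational(433, 40260)) = Rational(8821, 62220)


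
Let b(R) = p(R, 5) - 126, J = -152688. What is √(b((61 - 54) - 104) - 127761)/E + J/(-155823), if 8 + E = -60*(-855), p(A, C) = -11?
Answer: 50896/51941 + I*√127898/51292 ≈ 0.97988 + 0.0069724*I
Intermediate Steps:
b(R) = -137 (b(R) = -11 - 126 = -137)
E = 51292 (E = -8 - 60*(-855) = -8 + 51300 = 51292)
√(b((61 - 54) - 104) - 127761)/E + J/(-155823) = √(-137 - 127761)/51292 - 152688/(-155823) = √(-127898)*(1/51292) - 152688*(-1/155823) = (I*√127898)*(1/51292) + 50896/51941 = I*√127898/51292 + 50896/51941 = 50896/51941 + I*√127898/51292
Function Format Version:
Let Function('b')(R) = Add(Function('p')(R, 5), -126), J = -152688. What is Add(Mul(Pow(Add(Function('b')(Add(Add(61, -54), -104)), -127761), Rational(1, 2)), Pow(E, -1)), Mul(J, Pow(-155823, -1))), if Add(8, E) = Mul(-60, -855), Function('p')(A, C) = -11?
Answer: Add(Rational(50896, 51941), Mul(Rational(1, 51292), I, Pow(127898, Rational(1, 2)))) ≈ Add(0.97988, Mul(0.0069724, I))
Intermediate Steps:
Function('b')(R) = -137 (Function('b')(R) = Add(-11, -126) = -137)
E = 51292 (E = Add(-8, Mul(-60, -855)) = Add(-8, 51300) = 51292)
Add(Mul(Pow(Add(Function('b')(Add(Add(61, -54), -104)), -127761), Rational(1, 2)), Pow(E, -1)), Mul(J, Pow(-155823, -1))) = Add(Mul(Pow(Add(-137, -127761), Rational(1, 2)), Pow(51292, -1)), Mul(-152688, Pow(-155823, -1))) = Add(Mul(Pow(-127898, Rational(1, 2)), Rational(1, 51292)), Mul(-152688, Rational(-1, 155823))) = Add(Mul(Mul(I, Pow(127898, Rational(1, 2))), Rational(1, 51292)), Rational(50896, 51941)) = Add(Mul(Rational(1, 51292), I, Pow(127898, Rational(1, 2))), Rational(50896, 51941)) = Add(Rational(50896, 51941), Mul(Rational(1, 51292), I, Pow(127898, Rational(1, 2))))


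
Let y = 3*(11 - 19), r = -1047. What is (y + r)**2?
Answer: 1147041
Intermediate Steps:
y = -24 (y = 3*(-8) = -24)
(y + r)**2 = (-24 - 1047)**2 = (-1071)**2 = 1147041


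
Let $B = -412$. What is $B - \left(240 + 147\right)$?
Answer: $-799$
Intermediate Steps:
$B - \left(240 + 147\right) = -412 - \left(240 + 147\right) = -412 - 387 = -799$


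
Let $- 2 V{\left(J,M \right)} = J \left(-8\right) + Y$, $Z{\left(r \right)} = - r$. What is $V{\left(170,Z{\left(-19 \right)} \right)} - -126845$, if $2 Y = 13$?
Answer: $\frac{510087}{4} \approx 1.2752 \cdot 10^{5}$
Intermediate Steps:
$Y = \frac{13}{2}$ ($Y = \frac{1}{2} \cdot 13 = \frac{13}{2} \approx 6.5$)
$V{\left(J,M \right)} = - \frac{13}{4} + 4 J$ ($V{\left(J,M \right)} = - \frac{J \left(-8\right) + \frac{13}{2}}{2} = - \frac{- 8 J + \frac{13}{2}}{2} = - \frac{\frac{13}{2} - 8 J}{2} = - \frac{13}{4} + 4 J$)
$V{\left(170,Z{\left(-19 \right)} \right)} - -126845 = \left(- \frac{13}{4} + 4 \cdot 170\right) - -126845 = \left(- \frac{13}{4} + 680\right) + 126845 = \frac{2707}{4} + 126845 = \frac{510087}{4}$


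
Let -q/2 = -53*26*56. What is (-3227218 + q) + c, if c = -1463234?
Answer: -4536116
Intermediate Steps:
q = 154336 (q = -2*(-53*26)*56 = -(-2756)*56 = -2*(-77168) = 154336)
(-3227218 + q) + c = (-3227218 + 154336) - 1463234 = -3072882 - 1463234 = -4536116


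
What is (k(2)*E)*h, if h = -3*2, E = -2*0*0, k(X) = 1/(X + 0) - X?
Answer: 0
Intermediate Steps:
k(X) = 1/X - X
E = 0 (E = 0*0 = 0)
h = -6
(k(2)*E)*h = ((1/2 - 1*2)*0)*(-6) = ((½ - 2)*0)*(-6) = -3/2*0*(-6) = 0*(-6) = 0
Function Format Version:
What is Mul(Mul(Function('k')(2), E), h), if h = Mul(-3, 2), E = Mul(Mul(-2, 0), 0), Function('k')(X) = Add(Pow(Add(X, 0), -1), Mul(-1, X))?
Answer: 0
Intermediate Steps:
Function('k')(X) = Add(Pow(X, -1), Mul(-1, X))
E = 0 (E = Mul(0, 0) = 0)
h = -6
Mul(Mul(Function('k')(2), E), h) = Mul(Mul(Add(Pow(2, -1), Mul(-1, 2)), 0), -6) = Mul(Mul(Add(Rational(1, 2), -2), 0), -6) = Mul(Mul(Rational(-3, 2), 0), -6) = Mul(0, -6) = 0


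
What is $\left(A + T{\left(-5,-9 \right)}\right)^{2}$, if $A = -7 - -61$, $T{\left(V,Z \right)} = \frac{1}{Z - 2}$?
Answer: $\frac{351649}{121} \approx 2906.2$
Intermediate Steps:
$T{\left(V,Z \right)} = \frac{1}{-2 + Z}$
$A = 54$ ($A = -7 + 61 = 54$)
$\left(A + T{\left(-5,-9 \right)}\right)^{2} = \left(54 + \frac{1}{-2 - 9}\right)^{2} = \left(54 + \frac{1}{-11}\right)^{2} = \left(54 - \frac{1}{11}\right)^{2} = \left(\frac{593}{11}\right)^{2} = \frac{351649}{121}$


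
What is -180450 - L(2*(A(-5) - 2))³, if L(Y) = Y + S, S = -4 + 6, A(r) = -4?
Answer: -179450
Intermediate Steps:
S = 2
L(Y) = 2 + Y (L(Y) = Y + 2 = 2 + Y)
-180450 - L(2*(A(-5) - 2))³ = -180450 - (2 + 2*(-4 - 2))³ = -180450 - (2 + 2*(-6))³ = -180450 - (2 - 12)³ = -180450 - 1*(-10)³ = -180450 - 1*(-1000) = -180450 + 1000 = -179450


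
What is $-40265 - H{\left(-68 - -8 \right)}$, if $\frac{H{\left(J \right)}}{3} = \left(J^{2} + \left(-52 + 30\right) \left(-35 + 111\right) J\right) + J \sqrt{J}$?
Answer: $-352025 + 360 i \sqrt{15} \approx -3.5203 \cdot 10^{5} + 1394.3 i$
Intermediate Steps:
$H{\left(J \right)} = - 5016 J + 3 J^{2} + 3 J^{\frac{3}{2}}$ ($H{\left(J \right)} = 3 \left(\left(J^{2} + \left(-52 + 30\right) \left(-35 + 111\right) J\right) + J \sqrt{J}\right) = 3 \left(\left(J^{2} + \left(-22\right) 76 J\right) + J^{\frac{3}{2}}\right) = 3 \left(\left(J^{2} - 1672 J\right) + J^{\frac{3}{2}}\right) = 3 \left(J^{2} + J^{\frac{3}{2}} - 1672 J\right) = - 5016 J + 3 J^{2} + 3 J^{\frac{3}{2}}$)
$-40265 - H{\left(-68 - -8 \right)} = -40265 - \left(- 5016 \left(-68 - -8\right) + 3 \left(-68 - -8\right)^{2} + 3 \left(-68 - -8\right)^{\frac{3}{2}}\right) = -40265 - \left(- 5016 \left(-68 + 8\right) + 3 \left(-68 + 8\right)^{2} + 3 \left(-68 + 8\right)^{\frac{3}{2}}\right) = -40265 - \left(\left(-5016\right) \left(-60\right) + 3 \left(-60\right)^{2} + 3 \left(-60\right)^{\frac{3}{2}}\right) = -40265 - \left(300960 + 3 \cdot 3600 + 3 \left(- 120 i \sqrt{15}\right)\right) = -40265 - \left(300960 + 10800 - 360 i \sqrt{15}\right) = -40265 - \left(311760 - 360 i \sqrt{15}\right) = -352025 + 360 i \sqrt{15}$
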